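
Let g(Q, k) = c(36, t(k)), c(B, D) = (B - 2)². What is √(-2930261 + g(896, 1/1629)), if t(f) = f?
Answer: I*√2929105 ≈ 1711.5*I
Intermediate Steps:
c(B, D) = (-2 + B)²
g(Q, k) = 1156 (g(Q, k) = (-2 + 36)² = 34² = 1156)
√(-2930261 + g(896, 1/1629)) = √(-2930261 + 1156) = √(-2929105) = I*√2929105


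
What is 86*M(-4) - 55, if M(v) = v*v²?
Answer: -5559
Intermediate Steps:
M(v) = v³
86*M(-4) - 55 = 86*(-4)³ - 55 = 86*(-64) - 55 = -5504 - 55 = -5559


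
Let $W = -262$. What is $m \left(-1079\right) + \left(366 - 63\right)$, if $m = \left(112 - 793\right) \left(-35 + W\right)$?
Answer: $-218235000$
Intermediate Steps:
$m = 202257$ ($m = \left(112 - 793\right) \left(-35 - 262\right) = \left(-681\right) \left(-297\right) = 202257$)
$m \left(-1079\right) + \left(366 - 63\right) = 202257 \left(-1079\right) + \left(366 - 63\right) = -218235303 + \left(366 - 63\right) = -218235303 + 303 = -218235000$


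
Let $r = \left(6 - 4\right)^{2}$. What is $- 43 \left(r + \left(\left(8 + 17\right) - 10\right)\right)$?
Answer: $-817$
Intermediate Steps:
$r = 4$ ($r = 2^{2} = 4$)
$- 43 \left(r + \left(\left(8 + 17\right) - 10\right)\right) = - 43 \left(4 + \left(\left(8 + 17\right) - 10\right)\right) = - 43 \left(4 + \left(25 - 10\right)\right) = - 43 \left(4 + 15\right) = \left(-43\right) 19 = -817$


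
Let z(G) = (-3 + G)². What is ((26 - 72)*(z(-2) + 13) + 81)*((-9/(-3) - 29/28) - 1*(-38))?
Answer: -1865373/28 ≈ -66621.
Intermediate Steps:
((26 - 72)*(z(-2) + 13) + 81)*((-9/(-3) - 29/28) - 1*(-38)) = ((26 - 72)*((-3 - 2)² + 13) + 81)*((-9/(-3) - 29/28) - 1*(-38)) = (-46*((-5)² + 13) + 81)*((-9*(-⅓) - 29*1/28) + 38) = (-46*(25 + 13) + 81)*((3 - 29/28) + 38) = (-46*38 + 81)*(55/28 + 38) = (-1748 + 81)*(1119/28) = -1667*1119/28 = -1865373/28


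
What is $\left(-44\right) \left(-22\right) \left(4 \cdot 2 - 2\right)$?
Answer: $5808$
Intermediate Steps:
$\left(-44\right) \left(-22\right) \left(4 \cdot 2 - 2\right) = 968 \left(8 - 2\right) = 968 \cdot 6 = 5808$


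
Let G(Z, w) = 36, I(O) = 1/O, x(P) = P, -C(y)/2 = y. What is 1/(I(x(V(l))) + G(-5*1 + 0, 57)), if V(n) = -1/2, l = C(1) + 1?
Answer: 1/34 ≈ 0.029412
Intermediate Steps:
C(y) = -2*y
l = -1 (l = -2*1 + 1 = -2 + 1 = -1)
V(n) = -½ (V(n) = -1*½ = -½)
1/(I(x(V(l))) + G(-5*1 + 0, 57)) = 1/(1/(-½) + 36) = 1/(-2 + 36) = 1/34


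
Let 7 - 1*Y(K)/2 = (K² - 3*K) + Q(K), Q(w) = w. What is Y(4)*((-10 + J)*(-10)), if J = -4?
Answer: -280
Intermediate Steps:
Y(K) = 14 - 2*K² + 4*K (Y(K) = 14 - 2*((K² - 3*K) + K) = 14 - 2*(K² - 2*K) = 14 + (-2*K² + 4*K) = 14 - 2*K² + 4*K)
Y(4)*((-10 + J)*(-10)) = (14 - 2*4² + 4*4)*((-10 - 4)*(-10)) = (14 - 2*16 + 16)*(-14*(-10)) = (14 - 32 + 16)*140 = -2*140 = -280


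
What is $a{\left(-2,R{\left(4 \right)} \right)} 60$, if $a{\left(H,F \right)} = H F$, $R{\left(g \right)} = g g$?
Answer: $-1920$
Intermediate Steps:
$R{\left(g \right)} = g^{2}$
$a{\left(H,F \right)} = F H$
$a{\left(-2,R{\left(4 \right)} \right)} 60 = 4^{2} \left(-2\right) 60 = 16 \left(-2\right) 60 = \left(-32\right) 60 = -1920$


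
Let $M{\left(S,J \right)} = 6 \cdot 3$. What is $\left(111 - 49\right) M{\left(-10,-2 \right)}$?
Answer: $1116$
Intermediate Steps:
$M{\left(S,J \right)} = 18$
$\left(111 - 49\right) M{\left(-10,-2 \right)} = \left(111 - 49\right) 18 = 62 \cdot 18 = 1116$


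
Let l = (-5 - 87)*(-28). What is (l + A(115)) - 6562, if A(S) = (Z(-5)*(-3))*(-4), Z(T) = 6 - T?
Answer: -3854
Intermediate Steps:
A(S) = 132 (A(S) = ((6 - 1*(-5))*(-3))*(-4) = ((6 + 5)*(-3))*(-4) = (11*(-3))*(-4) = -33*(-4) = 132)
l = 2576 (l = -92*(-28) = 2576)
(l + A(115)) - 6562 = (2576 + 132) - 6562 = 2708 - 6562 = -3854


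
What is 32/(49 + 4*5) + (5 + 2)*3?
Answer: 1481/69 ≈ 21.464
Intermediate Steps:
32/(49 + 4*5) + (5 + 2)*3 = 32/(49 + 20) + 7*3 = 32/69 + 21 = 1481/69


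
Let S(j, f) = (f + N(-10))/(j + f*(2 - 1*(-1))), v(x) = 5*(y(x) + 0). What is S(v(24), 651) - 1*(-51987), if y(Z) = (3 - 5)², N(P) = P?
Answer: 102570992/1973 ≈ 51987.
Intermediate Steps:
y(Z) = 4 (y(Z) = (-2)² = 4)
v(x) = 20 (v(x) = 5*(4 + 0) = 5*4 = 20)
S(j, f) = (-10 + f)/(j + 3*f) (S(j, f) = (f - 10)/(j + f*(2 - 1*(-1))) = (-10 + f)/(j + f*(2 + 1)) = (-10 + f)/(j + f*3) = (-10 + f)/(j + 3*f))
S(v(24), 651) - 1*(-51987) = (-10 + 651)/(20 + 3*651) - 1*(-51987) = 641/(20 + 1953) + 51987 = 641/1973 + 51987 = 102570992/1973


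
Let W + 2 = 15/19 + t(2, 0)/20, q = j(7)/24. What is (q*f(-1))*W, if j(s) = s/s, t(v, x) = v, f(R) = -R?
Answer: -211/4560 ≈ -0.046272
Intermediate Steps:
j(s) = 1
q = 1/24 ≈ 0.041667
W = -211/190 (W = -2 + (15/19 + 2/20) = -2 + (15*(1/19) + 2*(1/20)) = -2 + (15/19 + ⅒) = -2 + 169/190 = -211/190 ≈ -1.1105)
(q*f(-1))*W = ((-1*(-1))/24)*(-211/190) = ((1/24)*1)*(-211/190) = (1/24)*(-211/190) = -211/4560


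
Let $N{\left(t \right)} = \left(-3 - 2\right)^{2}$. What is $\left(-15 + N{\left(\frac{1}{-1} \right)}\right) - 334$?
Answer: $-324$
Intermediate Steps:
$N{\left(t \right)} = 25$ ($N{\left(t \right)} = \left(-5\right)^{2} = 25$)
$\left(-15 + N{\left(\frac{1}{-1} \right)}\right) - 334 = \left(-15 + 25\right) - 334 = 10 - 334 = -324$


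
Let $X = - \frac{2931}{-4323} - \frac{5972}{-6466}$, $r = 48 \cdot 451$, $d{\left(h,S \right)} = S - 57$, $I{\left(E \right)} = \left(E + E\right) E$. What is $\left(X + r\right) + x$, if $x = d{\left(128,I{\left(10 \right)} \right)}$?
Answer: $\frac{101526348090}{4658753} \approx 21793.0$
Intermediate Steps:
$I{\left(E \right)} = 2 E^{2}$ ($I{\left(E \right)} = 2 E E = 2 E^{2}$)
$d{\left(h,S \right)} = -57 + S$ ($d{\left(h,S \right)} = S - 57 = -57 + S$)
$r = 21648$
$X = \frac{7461467}{4658753}$ ($X = \left(-2931\right) \left(- \frac{1}{4323}\right) - - \frac{2986}{3233} = \frac{977}{1441} + \frac{2986}{3233} = \frac{7461467}{4658753} \approx 1.6016$)
$x = 143$ ($x = -57 + 2 \cdot 10^{2} = -57 + 2 \cdot 100 = -57 + 200 = 143$)
$\left(X + r\right) + x = \left(\frac{7461467}{4658753} + 21648\right) + 143 = \frac{100860146411}{4658753} + 143 = \frac{101526348090}{4658753}$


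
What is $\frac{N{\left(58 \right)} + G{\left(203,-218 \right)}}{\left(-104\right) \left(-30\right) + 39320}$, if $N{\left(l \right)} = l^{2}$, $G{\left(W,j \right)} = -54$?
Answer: $\frac{331}{4244} \approx 0.077992$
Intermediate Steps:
$\frac{N{\left(58 \right)} + G{\left(203,-218 \right)}}{\left(-104\right) \left(-30\right) + 39320} = \frac{58^{2} - 54}{\left(-104\right) \left(-30\right) + 39320} = \frac{3364 - 54}{3120 + 39320} = \frac{3310}{42440} = 3310 \cdot \frac{1}{42440} = \frac{331}{4244}$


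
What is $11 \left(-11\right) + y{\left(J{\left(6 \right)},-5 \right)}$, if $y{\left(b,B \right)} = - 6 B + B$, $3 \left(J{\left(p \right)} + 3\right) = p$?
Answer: $-96$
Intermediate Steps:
$J{\left(p \right)} = -3 + \frac{p}{3}$
$y{\left(b,B \right)} = - 5 B$
$11 \left(-11\right) + y{\left(J{\left(6 \right)},-5 \right)} = 11 \left(-11\right) - -25 = -121 + 25 = -96$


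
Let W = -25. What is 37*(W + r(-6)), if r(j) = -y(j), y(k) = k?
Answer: -703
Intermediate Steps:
r(j) = -j
37*(W + r(-6)) = 37*(-25 - 1*(-6)) = 37*(-25 + 6) = 37*(-19) = -703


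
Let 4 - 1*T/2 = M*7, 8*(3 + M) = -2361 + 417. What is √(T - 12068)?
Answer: 2*I*√2154 ≈ 92.822*I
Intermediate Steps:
M = -246 (M = -3 + (-2361 + 417)/8 = -3 + (⅛)*(-1944) = -3 - 243 = -246)
T = 3452 (T = 8 - (-492)*7 = 8 - 2*(-1722) = 8 + 3444 = 3452)
√(T - 12068) = √(3452 - 12068) = √(-8616) = 2*I*√2154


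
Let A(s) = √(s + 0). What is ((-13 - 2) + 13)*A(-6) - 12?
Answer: -12 - 2*I*√6 ≈ -12.0 - 4.899*I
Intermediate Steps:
A(s) = √s
((-13 - 2) + 13)*A(-6) - 12 = ((-13 - 2) + 13)*√(-6) - 12 = (-15 + 13)*(I*√6) - 12 = -2*I*√6 - 12 = -12 - 2*I*√6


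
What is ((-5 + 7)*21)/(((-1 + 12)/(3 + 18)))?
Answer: 882/11 ≈ 80.182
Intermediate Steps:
((-5 + 7)*21)/(((-1 + 12)/(3 + 18))) = (2*21)/((11/21)) = 42/((11*(1/21))) = 42/(11/21) = 42*(21/11) = 882/11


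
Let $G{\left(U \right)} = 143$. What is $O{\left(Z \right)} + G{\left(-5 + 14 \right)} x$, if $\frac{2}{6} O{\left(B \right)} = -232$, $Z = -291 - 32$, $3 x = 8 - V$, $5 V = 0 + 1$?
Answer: $- \frac{1621}{5} \approx -324.2$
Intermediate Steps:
$V = \frac{1}{5}$ ($V = \frac{0 + 1}{5} = \frac{1}{5} \cdot 1 = \frac{1}{5} \approx 0.2$)
$x = \frac{13}{5}$ ($x = \frac{8 - \frac{1}{5}}{3} = \frac{1}{3} \cdot \frac{39}{5} = \frac{13}{5} \approx 2.6$)
$Z = -323$
$O{\left(B \right)} = -696$ ($O{\left(B \right)} = 3 \left(-232\right) = -696$)
$O{\left(Z \right)} + G{\left(-5 + 14 \right)} x = -696 + 143 \cdot \frac{13}{5} = -696 + \frac{1859}{5} = - \frac{1621}{5}$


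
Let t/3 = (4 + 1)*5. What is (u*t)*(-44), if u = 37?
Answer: -122100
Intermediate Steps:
t = 75 (t = 3*((4 + 1)*5) = 3*(5*5) = 3*25 = 75)
(u*t)*(-44) = (37*75)*(-44) = 2775*(-44) = -122100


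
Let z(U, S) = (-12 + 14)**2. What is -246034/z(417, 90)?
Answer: -123017/2 ≈ -61509.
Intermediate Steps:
z(U, S) = 4 (z(U, S) = 2**2 = 4)
-246034/z(417, 90) = -246034/4 = -246034*1/4 = -123017/2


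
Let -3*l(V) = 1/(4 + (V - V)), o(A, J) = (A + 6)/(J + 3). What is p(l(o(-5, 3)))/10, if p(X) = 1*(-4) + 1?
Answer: -3/10 ≈ -0.30000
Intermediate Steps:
o(A, J) = (6 + A)/(3 + J)
l(V) = -1/12 (l(V) = -1/(3*(4 + (V - V))) = -1/(3*(4 + 0)) = -⅓/4 = -⅓*¼ = -1/12)
p(X) = -3 (p(X) = -4 + 1 = -3)
p(l(o(-5, 3)))/10 = -3/10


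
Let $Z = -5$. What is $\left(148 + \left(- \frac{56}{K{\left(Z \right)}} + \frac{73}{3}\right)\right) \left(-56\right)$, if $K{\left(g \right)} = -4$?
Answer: $- \frac{31304}{3} \approx -10435.0$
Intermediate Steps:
$\left(148 + \left(- \frac{56}{K{\left(Z \right)}} + \frac{73}{3}\right)\right) \left(-56\right) = \left(148 + \left(- \frac{56}{-4} + \frac{73}{3}\right)\right) \left(-56\right) = \left(148 + \left(\left(-56\right) \left(- \frac{1}{4}\right) + 73 \cdot \frac{1}{3}\right)\right) \left(-56\right) = \left(148 + \left(14 + \frac{73}{3}\right)\right) \left(-56\right) = \left(148 + \frac{115}{3}\right) \left(-56\right) = \frac{559}{3} \left(-56\right) = - \frac{31304}{3}$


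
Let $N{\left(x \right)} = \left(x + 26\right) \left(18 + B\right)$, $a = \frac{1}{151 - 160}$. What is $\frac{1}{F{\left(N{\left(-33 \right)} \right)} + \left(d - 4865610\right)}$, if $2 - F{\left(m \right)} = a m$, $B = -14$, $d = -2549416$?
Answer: $- \frac{9}{66735244} \approx -1.3486 \cdot 10^{-7}$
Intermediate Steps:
$a = - \frac{1}{9}$ ($a = \frac{1}{-9} = - \frac{1}{9} \approx -0.11111$)
$N{\left(x \right)} = 104 + 4 x$ ($N{\left(x \right)} = \left(x + 26\right) \left(18 - 14\right) = \left(26 + x\right) 4 = 104 + 4 x$)
$F{\left(m \right)} = 2 + \frac{m}{9}$ ($F{\left(m \right)} = 2 - - \frac{m}{9} = 2 + \frac{m}{9}$)
$\frac{1}{F{\left(N{\left(-33 \right)} \right)} + \left(d - 4865610\right)} = \frac{1}{\left(2 + \frac{104 + 4 \left(-33\right)}{9}\right) - 7415026} = \frac{1}{\left(2 + \frac{104 - 132}{9}\right) - 7415026} = \frac{1}{\left(2 + \frac{1}{9} \left(-28\right)\right) - 7415026} = \frac{1}{\left(2 - \frac{28}{9}\right) - 7415026} = \frac{1}{- \frac{10}{9} - 7415026} = \frac{1}{- \frac{66735244}{9}} = - \frac{9}{66735244}$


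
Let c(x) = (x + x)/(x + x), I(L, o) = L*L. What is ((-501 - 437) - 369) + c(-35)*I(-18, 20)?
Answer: -983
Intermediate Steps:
I(L, o) = L²
c(x) = 1 (c(x) = (2*x)/((2*x)) = (2*x)*(1/(2*x)) = 1)
((-501 - 437) - 369) + c(-35)*I(-18, 20) = ((-501 - 437) - 369) + 1*(-18)² = (-938 - 369) + 1*324 = -1307 + 324 = -983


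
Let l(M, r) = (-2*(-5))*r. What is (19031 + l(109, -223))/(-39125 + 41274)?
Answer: 16801/2149 ≈ 7.8181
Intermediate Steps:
l(M, r) = 10*r
(19031 + l(109, -223))/(-39125 + 41274) = (19031 + 10*(-223))/(-39125 + 41274) = (19031 - 2230)/2149 = 16801*(1/2149) = 16801/2149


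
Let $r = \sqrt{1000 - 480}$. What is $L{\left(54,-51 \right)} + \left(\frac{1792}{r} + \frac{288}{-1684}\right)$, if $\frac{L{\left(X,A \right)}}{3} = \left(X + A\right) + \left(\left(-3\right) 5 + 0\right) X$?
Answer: $- \frac{1019313}{421} + \frac{448 \sqrt{130}}{65} \approx -2342.6$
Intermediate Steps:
$r = 2 \sqrt{130}$ ($r = \sqrt{520} = 2 \sqrt{130} \approx 22.803$)
$L{\left(X,A \right)} = - 42 X + 3 A$ ($L{\left(X,A \right)} = 3 \left(\left(X + A\right) + \left(\left(-3\right) 5 + 0\right) X\right) = 3 \left(\left(A + X\right) + \left(-15 + 0\right) X\right) = 3 \left(\left(A + X\right) - 15 X\right) = 3 \left(A - 14 X\right) = - 42 X + 3 A$)
$L{\left(54,-51 \right)} + \left(\frac{1792}{r} + \frac{288}{-1684}\right) = \left(\left(-42\right) 54 + 3 \left(-51\right)\right) + \left(\frac{1792}{2 \sqrt{130}} + \frac{288}{-1684}\right) = \left(-2268 - 153\right) + \left(1792 \frac{\sqrt{130}}{260} + 288 \left(- \frac{1}{1684}\right)\right) = -2421 - \left(\frac{72}{421} - \frac{448 \sqrt{130}}{65}\right) = - \frac{1019313}{421} + \frac{448 \sqrt{130}}{65}$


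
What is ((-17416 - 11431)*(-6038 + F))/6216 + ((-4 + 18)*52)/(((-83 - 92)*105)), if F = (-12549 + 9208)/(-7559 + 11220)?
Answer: 542314468683/19351000 ≈ 28025.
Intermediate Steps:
F = -3341/3661 ≈ -0.91259
((-17416 - 11431)*(-6038 + F))/6216 + ((-4 + 18)*52)/(((-83 - 92)*105)) = ((-17416 - 11431)*(-6038 - 3341/3661))/6216 + ((-4 + 18)*52)/(((-83 - 92)*105)) = -28847*(-22108459/3661)*(1/6216) + (14*52)/((-175*105)) = (91108959539/523)*(1/6216) + 728/(-18375) = 91108959539/3250968 + 728*(-1/18375) = 91108959539/3250968 - 104/2625 = 542314468683/19351000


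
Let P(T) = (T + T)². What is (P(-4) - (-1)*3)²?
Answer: 4489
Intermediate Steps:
P(T) = 4*T² (P(T) = (2*T)² = 4*T²)
(P(-4) - (-1)*3)² = (4*(-4)² - (-1)*3)² = (4*16 - 1*(-3))² = (64 + 3)² = 67² = 4489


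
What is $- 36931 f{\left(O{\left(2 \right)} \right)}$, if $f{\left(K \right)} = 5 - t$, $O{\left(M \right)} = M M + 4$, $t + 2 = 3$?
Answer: $-147724$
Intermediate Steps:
$t = 1$ ($t = -2 + 3 = 1$)
$O{\left(M \right)} = 4 + M^{2}$ ($O{\left(M \right)} = M^{2} + 4 = 4 + M^{2}$)
$f{\left(K \right)} = 4$ ($f{\left(K \right)} = 5 - 1 = 4$)
$- 36931 f{\left(O{\left(2 \right)} \right)} = \left(-36931\right) 4 = -147724$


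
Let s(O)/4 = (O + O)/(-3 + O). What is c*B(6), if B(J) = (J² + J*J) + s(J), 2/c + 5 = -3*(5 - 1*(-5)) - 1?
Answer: -44/9 ≈ -4.8889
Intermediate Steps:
s(O) = 8*O/(-3 + O) (s(O) = 4*((O + O)/(-3 + O)) = 4*((2*O)/(-3 + O)) = 4*(2*O/(-3 + O)) = 8*O/(-3 + O))
c = -1/18 (c = 2/(-5 + (-3*(5 - 1*(-5)) - 1)) = 2/(-5 + (-3*(5 + 5) - 1)) = 2/(-5 + (-3*10 - 1)) = 2/(-5 + (-30 - 1)) = 2/(-5 - 31) = 2/(-36) = 2*(-1/36) = -1/18 ≈ -0.055556)
B(J) = 2*J² + 8*J/(-3 + J) (B(J) = (J² + J*J) + 8*J/(-3 + J) = (J² + J²) + 8*J/(-3 + J) = 2*J² + 8*J/(-3 + J))
c*B(6) = -6*(4 + 6*(-3 + 6))/(9*(-3 + 6)) = -6*(4 + 6*3)/(9*3) = -6*(4 + 18)/(9*3) = -6*22/(9*3) = -1/18*88 = -44/9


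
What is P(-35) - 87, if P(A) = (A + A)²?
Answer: 4813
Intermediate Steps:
P(A) = 4*A² (P(A) = (2*A)² = 4*A²)
P(-35) - 87 = 4*(-35)² - 87 = 4*1225 - 87 = 4900 - 87 = 4813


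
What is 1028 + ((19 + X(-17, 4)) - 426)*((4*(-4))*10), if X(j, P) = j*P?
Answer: 77028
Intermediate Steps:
X(j, P) = P*j
1028 + ((19 + X(-17, 4)) - 426)*((4*(-4))*10) = 1028 + ((19 + 4*(-17)) - 426)*((4*(-4))*10) = 1028 + ((19 - 68) - 426)*(-16*10) = 1028 + (-49 - 426)*(-160) = 1028 - 475*(-160) = 1028 + 76000 = 77028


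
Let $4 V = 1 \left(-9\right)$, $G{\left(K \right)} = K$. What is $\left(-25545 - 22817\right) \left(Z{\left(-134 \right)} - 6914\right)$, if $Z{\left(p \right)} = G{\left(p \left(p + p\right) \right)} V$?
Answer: $4242121192$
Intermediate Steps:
$V = - \frac{9}{4}$ ($V = \frac{1 \left(-9\right)}{4} = \frac{1}{4} \left(-9\right) = - \frac{9}{4} \approx -2.25$)
$Z{\left(p \right)} = - \frac{9 p^{2}}{2}$ ($Z{\left(p \right)} = p \left(p + p\right) \left(- \frac{9}{4}\right) = p 2 p \left(- \frac{9}{4}\right) = 2 p^{2} \left(- \frac{9}{4}\right) = - \frac{9 p^{2}}{2}$)
$\left(-25545 - 22817\right) \left(Z{\left(-134 \right)} - 6914\right) = \left(-25545 - 22817\right) \left(- \frac{9 \left(-134\right)^{2}}{2} - 6914\right) = - 48362 \left(\left(- \frac{9}{2}\right) 17956 - 6914\right) = - 48362 \left(-80802 - 6914\right) = \left(-48362\right) \left(-87716\right) = 4242121192$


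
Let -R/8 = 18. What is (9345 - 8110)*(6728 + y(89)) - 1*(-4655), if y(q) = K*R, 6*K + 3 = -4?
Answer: 8521215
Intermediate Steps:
K = -7/6 (K = -1/2 + (1/6)*(-4) = -1/2 - 2/3 = -7/6 ≈ -1.1667)
R = -144 (R = -8*18 = -144)
y(q) = 168 (y(q) = -7/6*(-144) = 168)
(9345 - 8110)*(6728 + y(89)) - 1*(-4655) = (9345 - 8110)*(6728 + 168) - 1*(-4655) = 1235*6896 + 4655 = 8516560 + 4655 = 8521215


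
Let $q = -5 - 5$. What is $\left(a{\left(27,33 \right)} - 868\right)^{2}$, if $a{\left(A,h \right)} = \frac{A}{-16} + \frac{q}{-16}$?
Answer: $\frac{193349025}{256} \approx 7.5527 \cdot 10^{5}$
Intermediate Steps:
$q = -10$ ($q = -5 - 5 = -10$)
$a{\left(A,h \right)} = \frac{5}{8} - \frac{A}{16}$ ($a{\left(A,h \right)} = \frac{A}{-16} - \frac{10}{-16} = A \left(- \frac{1}{16}\right) - - \frac{5}{8} = - \frac{A}{16} + \frac{5}{8} = \frac{5}{8} - \frac{A}{16}$)
$\left(a{\left(27,33 \right)} - 868\right)^{2} = \left(\left(\frac{5}{8} - \frac{27}{16}\right) - 868\right)^{2} = \left(- \frac{17}{16} - 868\right)^{2} = \left(- \frac{13905}{16}\right)^{2} = \frac{193349025}{256}$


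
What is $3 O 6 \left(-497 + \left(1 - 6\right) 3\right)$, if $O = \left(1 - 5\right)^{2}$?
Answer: $-147456$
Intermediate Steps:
$O = 16$ ($O = \left(-4\right)^{2} = 16$)
$3 O 6 \left(-497 + \left(1 - 6\right) 3\right) = 3 \cdot 16 \cdot 6 \left(-497 + \left(1 - 6\right) 3\right) = 48 \cdot 6 \left(-497 - 15\right) = 288 \left(-497 - 15\right) = 288 \left(-512\right) = -147456$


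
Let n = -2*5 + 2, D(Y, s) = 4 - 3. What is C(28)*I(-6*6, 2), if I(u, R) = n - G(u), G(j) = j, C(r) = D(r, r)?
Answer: 28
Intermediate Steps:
D(Y, s) = 1
C(r) = 1
n = -8 (n = -10 + 2 = -8)
I(u, R) = -8 - u
C(28)*I(-6*6, 2) = 1*(-8 - (-6)*6) = 1*(-8 - 1*(-36)) = 1*(-8 + 36) = 1*28 = 28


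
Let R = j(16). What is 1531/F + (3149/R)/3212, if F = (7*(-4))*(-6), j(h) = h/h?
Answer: 1361651/134904 ≈ 10.093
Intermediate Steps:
j(h) = 1
R = 1
F = 168 (F = -28*(-6) = 168)
1531/F + (3149/R)/3212 = 1531/168 + (3149/1)/3212 = 1531*(1/168) + (3149*1)*(1/3212) = 1531/168 + 3149*(1/3212) = 1531/168 + 3149/3212 = 1361651/134904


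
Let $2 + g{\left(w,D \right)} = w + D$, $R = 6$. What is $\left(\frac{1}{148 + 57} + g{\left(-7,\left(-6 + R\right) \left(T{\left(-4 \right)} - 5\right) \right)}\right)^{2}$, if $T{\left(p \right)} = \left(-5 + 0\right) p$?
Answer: $\frac{3400336}{42025} \approx 80.912$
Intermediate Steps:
$T{\left(p \right)} = - 5 p$
$g{\left(w,D \right)} = -2 + D + w$ ($g{\left(w,D \right)} = -2 + \left(w + D\right) = -2 + \left(D + w\right) = -2 + D + w$)
$\left(\frac{1}{148 + 57} + g{\left(-7,\left(-6 + R\right) \left(T{\left(-4 \right)} - 5\right) \right)}\right)^{2} = \left(\frac{1}{148 + 57} - \left(9 - \left(-6 + 6\right) \left(\left(-5\right) \left(-4\right) - 5\right)\right)\right)^{2} = \left(\frac{1}{205} - 9\right)^{2} = \left(- \frac{1844}{205}\right)^{2} = \frac{3400336}{42025}$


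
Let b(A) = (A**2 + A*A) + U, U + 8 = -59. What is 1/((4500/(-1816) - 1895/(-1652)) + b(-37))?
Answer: 375004/1001136599 ≈ 0.00037458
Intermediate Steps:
U = -67 (U = -8 - 59 = -67)
b(A) = -67 + 2*A**2 (b(A) = (A**2 + A*A) - 67 = (A**2 + A**2) - 67 = 2*A**2 - 67 = -67 + 2*A**2)
1/((4500/(-1816) - 1895/(-1652)) + b(-37)) = 1/((4500/(-1816) - 1895/(-1652)) + (-67 + 2*(-37)**2)) = 1/((4500*(-1/1816) - 1895*(-1/1652)) + (-67 + 2*1369)) = 1/((-1125/454 + 1895/1652) + (-67 + 2738)) = 1/(-499085/375004 + 2671) = 1/(1001136599/375004) = 375004/1001136599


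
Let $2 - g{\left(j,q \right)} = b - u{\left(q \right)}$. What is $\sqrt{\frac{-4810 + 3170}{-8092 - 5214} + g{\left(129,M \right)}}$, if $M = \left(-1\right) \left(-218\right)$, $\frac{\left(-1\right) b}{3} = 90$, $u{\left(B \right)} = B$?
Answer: $\frac{3 \sqrt{2410448430}}{6653} \approx 22.139$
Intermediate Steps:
$b = -270$ ($b = \left(-3\right) 90 = -270$)
$M = 218$
$g{\left(j,q \right)} = 272 + q$ ($g{\left(j,q \right)} = 2 - \left(-270 - q\right) = 2 + \left(270 + q\right) = 272 + q$)
$\sqrt{\frac{-4810 + 3170}{-8092 - 5214} + g{\left(129,M \right)}} = \sqrt{\frac{-4810 + 3170}{-8092 - 5214} + \left(272 + 218\right)} = \sqrt{- \frac{1640}{-13306} + 490} = \sqrt{\left(-1640\right) \left(- \frac{1}{13306}\right) + 490} = \sqrt{\frac{820}{6653} + 490} = \sqrt{\frac{3260790}{6653}} = \frac{3 \sqrt{2410448430}}{6653}$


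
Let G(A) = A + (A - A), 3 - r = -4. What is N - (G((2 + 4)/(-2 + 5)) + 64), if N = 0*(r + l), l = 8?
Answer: -66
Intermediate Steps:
r = 7 (r = 3 - 1*(-4) = 3 + 4 = 7)
G(A) = A (G(A) = A + 0 = A)
N = 0 (N = 0*(7 + 8) = 0*15 = 0)
N - (G((2 + 4)/(-2 + 5)) + 64) = 0 - ((2 + 4)/(-2 + 5) + 64) = 0 - (6/3 + 64) = 0 - (6*(⅓) + 64) = 0 - (2 + 64) = 0 - 1*66 = 0 - 66 = -66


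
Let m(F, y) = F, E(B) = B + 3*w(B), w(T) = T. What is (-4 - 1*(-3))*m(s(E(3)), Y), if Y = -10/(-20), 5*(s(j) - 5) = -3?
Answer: -22/5 ≈ -4.4000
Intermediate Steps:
E(B) = 4*B (E(B) = B + 3*B = 4*B)
s(j) = 22/5 (s(j) = 5 + (⅕)*(-3) = 5 - ⅗ = 22/5)
Y = ½ (Y = -10*(-1/20) = ½ ≈ 0.50000)
(-4 - 1*(-3))*m(s(E(3)), Y) = (-4 - 1*(-3))*(22/5) = (-4 + 3)*(22/5) = -1*22/5 = -22/5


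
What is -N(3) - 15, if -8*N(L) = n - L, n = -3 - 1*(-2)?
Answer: -31/2 ≈ -15.500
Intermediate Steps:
n = -1 (n = -3 + 2 = -1)
N(L) = ⅛ + L/8 (N(L) = -(-1 - L)/8 = ⅛ + L/8)
-N(3) - 15 = -(⅛ + (⅛)*3) - 15 = -(⅛ + 3/8) - 15 = -1*½ - 15 = -½ - 15 = -31/2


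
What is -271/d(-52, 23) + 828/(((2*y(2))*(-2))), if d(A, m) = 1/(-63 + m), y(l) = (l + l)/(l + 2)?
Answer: 10633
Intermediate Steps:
y(l) = 2*l/(2 + l) (y(l) = (2*l)/(2 + l) = 2*l/(2 + l))
-271/d(-52, 23) + 828/(((2*y(2))*(-2))) = -271/(1/(-63 + 23)) + 828/(((2*(2*2/(2 + 2)))*(-2))) = -271/(1/(-40)) + 828/(((2*(2*2/4))*(-2))) = -271/(-1/40) + 828/(((2*(2*2*(¼)))*(-2))) = -271*(-40) + 828/(((2*1)*(-2))) = 10840 + 828/((2*(-2))) = 10840 + 828/(-4) = 10840 + 828*(-¼) = 10840 - 207 = 10633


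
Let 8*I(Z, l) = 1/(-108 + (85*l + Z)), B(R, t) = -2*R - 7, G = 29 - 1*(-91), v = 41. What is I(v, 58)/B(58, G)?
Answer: -1/4785192 ≈ -2.0898e-7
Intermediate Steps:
G = 120 (G = 29 + 91 = 120)
B(R, t) = -7 - 2*R
I(Z, l) = 1/(8*(-108 + Z + 85*l)) (I(Z, l) = 1/(8*(-108 + (85*l + Z))) = 1/(8*(-108 + (Z + 85*l))) = 1/(8*(-108 + Z + 85*l)))
I(v, 58)/B(58, G) = (1/(8*(-108 + 41 + 85*58)))/(-7 - 2*58) = (1/(8*(-108 + 41 + 4930)))/(-7 - 116) = ((⅛)/4863)/(-123) = ((⅛)*(1/4863))*(-1/123) = (1/38904)*(-1/123) = -1/4785192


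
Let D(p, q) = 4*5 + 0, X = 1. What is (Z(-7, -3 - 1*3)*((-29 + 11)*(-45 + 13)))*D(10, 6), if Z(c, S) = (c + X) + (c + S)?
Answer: -218880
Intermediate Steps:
Z(c, S) = 1 + S + 2*c (Z(c, S) = (c + 1) + (c + S) = (1 + c) + (S + c) = 1 + S + 2*c)
D(p, q) = 20 (D(p, q) = 20 + 0 = 20)
(Z(-7, -3 - 1*3)*((-29 + 11)*(-45 + 13)))*D(10, 6) = ((1 + (-3 - 1*3) + 2*(-7))*((-29 + 11)*(-45 + 13)))*20 = ((1 + (-3 - 3) - 14)*(-18*(-32)))*20 = ((1 - 6 - 14)*576)*20 = -19*576*20 = -10944*20 = -218880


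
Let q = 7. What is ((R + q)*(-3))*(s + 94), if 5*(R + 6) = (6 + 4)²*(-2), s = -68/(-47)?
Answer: 524862/47 ≈ 11167.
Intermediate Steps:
s = 68/47 (s = -68*(-1/47) = 68/47 ≈ 1.4468)
R = -46 (R = -6 + ((6 + 4)²*(-2))/5 = -6 + (10²*(-2))/5 = -6 + (100*(-2))/5 = -6 + (⅕)*(-200) = -6 - 40 = -46)
((R + q)*(-3))*(s + 94) = ((-46 + 7)*(-3))*(68/47 + 94) = -39*(-3)*(4486/47) = 117*(4486/47) = 524862/47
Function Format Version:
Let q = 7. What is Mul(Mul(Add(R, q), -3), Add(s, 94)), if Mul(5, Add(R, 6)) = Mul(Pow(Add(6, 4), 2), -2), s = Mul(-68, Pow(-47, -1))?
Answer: Rational(524862, 47) ≈ 11167.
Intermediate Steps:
s = Rational(68, 47) (s = Mul(-68, Rational(-1, 47)) = Rational(68, 47) ≈ 1.4468)
R = -46 (R = Add(-6, Mul(Rational(1, 5), Mul(Pow(Add(6, 4), 2), -2))) = Add(-6, Mul(Rational(1, 5), Mul(Pow(10, 2), -2))) = Add(-6, Mul(Rational(1, 5), Mul(100, -2))) = Add(-6, Mul(Rational(1, 5), -200)) = Add(-6, -40) = -46)
Mul(Mul(Add(R, q), -3), Add(s, 94)) = Mul(Mul(Add(-46, 7), -3), Add(Rational(68, 47), 94)) = Mul(Mul(-39, -3), Rational(4486, 47)) = Mul(117, Rational(4486, 47)) = Rational(524862, 47)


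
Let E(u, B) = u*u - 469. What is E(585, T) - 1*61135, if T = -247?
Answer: 280621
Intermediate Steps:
E(u, B) = -469 + u² (E(u, B) = u² - 469 = -469 + u²)
E(585, T) - 1*61135 = (-469 + 585²) - 1*61135 = (-469 + 342225) - 61135 = 341756 - 61135 = 280621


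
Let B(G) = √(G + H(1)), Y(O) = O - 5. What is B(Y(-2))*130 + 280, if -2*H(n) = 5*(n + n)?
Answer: 280 + 260*I*√3 ≈ 280.0 + 450.33*I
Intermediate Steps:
H(n) = -5*n (H(n) = -5*(n + n)/2 = -5*2*n/2 = -5*n)
Y(O) = -5 + O
B(G) = √(-5 + G) (B(G) = √(G - 5*1) = √(G - 5) = √(-5 + G))
B(Y(-2))*130 + 280 = √(-5 + (-5 - 2))*130 + 280 = √(-5 - 7)*130 + 280 = √(-12)*130 + 280 = (2*I*√3)*130 + 280 = 260*I*√3 + 280 = 280 + 260*I*√3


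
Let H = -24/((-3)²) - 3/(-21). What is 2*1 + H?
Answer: -11/21 ≈ -0.52381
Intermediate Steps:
H = -53/21 (H = -24/9 - 3*(-1/21) = -24*⅑ + ⅐ = -8/3 + ⅐ = -53/21 ≈ -2.5238)
2*1 + H = 2*1 - 53/21 = 2 - 53/21 = -11/21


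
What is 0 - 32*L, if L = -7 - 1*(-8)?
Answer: -32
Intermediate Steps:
L = 1 (L = -7 + 8 = 1)
0 - 32*L = 0 - 32*1 = 0 - 32 = -32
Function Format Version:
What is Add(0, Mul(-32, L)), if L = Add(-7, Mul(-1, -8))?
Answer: -32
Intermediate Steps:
L = 1 (L = Add(-7, 8) = 1)
Add(0, Mul(-32, L)) = Add(0, Mul(-32, 1)) = Add(0, -32) = -32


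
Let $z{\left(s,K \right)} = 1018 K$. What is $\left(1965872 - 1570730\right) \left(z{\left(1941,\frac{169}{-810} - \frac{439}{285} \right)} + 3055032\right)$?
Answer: $\frac{3094590199924718}{2565} \approx 1.2065 \cdot 10^{12}$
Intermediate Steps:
$\left(1965872 - 1570730\right) \left(z{\left(1941,\frac{169}{-810} - \frac{439}{285} \right)} + 3055032\right) = \left(1965872 - 1570730\right) \left(1018 \left(\frac{169}{-810} - \frac{439}{285}\right) + 3055032\right) = 395142 \left(1018 \left(169 \left(- \frac{1}{810}\right) - \frac{439}{285}\right) + 3055032\right) = 395142 \left(1018 \left(- \frac{169}{810} - \frac{439}{285}\right) + 3055032\right) = 395142 \left(1018 \left(- \frac{26917}{15390}\right) + 3055032\right) = 395142 \left(- \frac{13700753}{7695} + 3055032\right) = 395142 \cdot \frac{23494770487}{7695} = \frac{3094590199924718}{2565}$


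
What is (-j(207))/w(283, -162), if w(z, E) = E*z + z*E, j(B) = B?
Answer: 23/10188 ≈ 0.0022576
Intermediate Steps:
w(z, E) = 2*E*z (w(z, E) = E*z + E*z = 2*E*z)
(-j(207))/w(283, -162) = (-1*207)/((2*(-162)*283)) = -207/(-91692) = -207*(-1/91692) = 23/10188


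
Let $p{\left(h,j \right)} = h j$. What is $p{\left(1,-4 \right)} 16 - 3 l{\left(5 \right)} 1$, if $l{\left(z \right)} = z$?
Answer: $960$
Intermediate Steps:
$p{\left(1,-4 \right)} 16 - 3 l{\left(5 \right)} 1 = 1 \left(-4\right) 16 \left(-3\right) 5 \cdot 1 = \left(-4\right) 16 \left(\left(-15\right) 1\right) = \left(-64\right) \left(-15\right) = 960$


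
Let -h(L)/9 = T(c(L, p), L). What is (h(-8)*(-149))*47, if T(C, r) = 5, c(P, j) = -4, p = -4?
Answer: 315135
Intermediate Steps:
h(L) = -45 (h(L) = -9*5 = -45)
(h(-8)*(-149))*47 = -45*(-149)*47 = 6705*47 = 315135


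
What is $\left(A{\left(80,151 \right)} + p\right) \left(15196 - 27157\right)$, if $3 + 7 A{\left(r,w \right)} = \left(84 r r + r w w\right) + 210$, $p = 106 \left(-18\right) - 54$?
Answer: $- \frac{28086258033}{7} \approx -4.0123 \cdot 10^{9}$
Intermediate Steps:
$p = -1962$ ($p = -1908 - 54 = -1962$)
$A{\left(r,w \right)} = \frac{207}{7} + 12 r^{2} + \frac{r w^{2}}{7}$ ($A{\left(r,w \right)} = - \frac{3}{7} + \frac{\left(84 r r + r w w\right) + 210}{7} = - \frac{3}{7} + \frac{\left(84 r^{2} + r w^{2}\right) + 210}{7} = - \frac{3}{7} + \frac{210 + 84 r^{2} + r w^{2}}{7} = - \frac{3}{7} + \left(30 + 12 r^{2} + \frac{r w^{2}}{7}\right) = \frac{207}{7} + 12 r^{2} + \frac{r w^{2}}{7}$)
$\left(A{\left(80,151 \right)} + p\right) \left(15196 - 27157\right) = \left(\left(\frac{207}{7} + 12 \cdot 80^{2} + \frac{1}{7} \cdot 80 \cdot 151^{2}\right) - 1962\right) \left(15196 - 27157\right) = \left(\left(\frac{207}{7} + 12 \cdot 6400 + \frac{1}{7} \cdot 80 \cdot 22801\right) - 1962\right) \left(-11961\right) = \left(\left(\frac{207}{7} + 76800 + \frac{1824080}{7}\right) - 1962\right) \left(-11961\right) = \left(\frac{2361887}{7} - 1962\right) \left(-11961\right) = \frac{2348153}{7} \left(-11961\right) = - \frac{28086258033}{7}$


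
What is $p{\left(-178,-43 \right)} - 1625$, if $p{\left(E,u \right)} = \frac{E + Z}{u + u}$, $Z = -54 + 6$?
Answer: $- \frac{69762}{43} \approx -1622.4$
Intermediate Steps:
$Z = -48$
$p{\left(E,u \right)} = \frac{-48 + E}{2 u}$ ($p{\left(E,u \right)} = \frac{E - 48}{u + u} = \frac{-48 + E}{2 u}$)
$p{\left(-178,-43 \right)} - 1625 = \frac{-48 - 178}{2 \left(-43\right)} - 1625 = \frac{1}{2} \left(- \frac{1}{43}\right) \left(-226\right) - 1625 = \frac{113}{43} - 1625 = - \frac{69762}{43}$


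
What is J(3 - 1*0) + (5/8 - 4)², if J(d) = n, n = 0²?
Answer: 729/64 ≈ 11.391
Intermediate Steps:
n = 0
J(d) = 0
J(3 - 1*0) + (5/8 - 4)² = 0 + (5/8 - 4)² = 0 + (-27/8)² = 0 + 729/64 = 729/64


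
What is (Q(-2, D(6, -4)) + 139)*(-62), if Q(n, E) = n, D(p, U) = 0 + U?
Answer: -8494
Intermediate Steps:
D(p, U) = U
(Q(-2, D(6, -4)) + 139)*(-62) = (-2 + 139)*(-62) = 137*(-62) = -8494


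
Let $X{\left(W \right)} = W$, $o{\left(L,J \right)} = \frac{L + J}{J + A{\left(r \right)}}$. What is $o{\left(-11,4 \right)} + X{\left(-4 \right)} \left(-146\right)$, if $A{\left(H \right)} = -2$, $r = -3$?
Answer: $\frac{1161}{2} \approx 580.5$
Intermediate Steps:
$o{\left(L,J \right)} = \frac{J + L}{-2 + J}$ ($o{\left(L,J \right)} = \frac{L + J}{J - 2} = \frac{J + L}{-2 + J}$)
$o{\left(-11,4 \right)} + X{\left(-4 \right)} \left(-146\right) = \frac{4 - 11}{-2 + 4} - -584 = \frac{1}{2} \left(-7\right) + 584 = - \frac{7}{2} + 584 = \frac{1161}{2}$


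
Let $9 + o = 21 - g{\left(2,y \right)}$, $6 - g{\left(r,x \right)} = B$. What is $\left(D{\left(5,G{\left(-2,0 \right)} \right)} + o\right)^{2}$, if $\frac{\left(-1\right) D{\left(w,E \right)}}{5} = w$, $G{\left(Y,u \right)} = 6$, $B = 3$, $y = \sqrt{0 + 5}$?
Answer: $256$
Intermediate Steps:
$y = \sqrt{5} \approx 2.2361$
$g{\left(r,x \right)} = 3$ ($g{\left(r,x \right)} = 6 - 3 = 3$)
$D{\left(w,E \right)} = - 5 w$
$o = 9$ ($o = -9 + \left(21 - 3\right) = -9 + 18 = 9$)
$\left(D{\left(5,G{\left(-2,0 \right)} \right)} + o\right)^{2} = \left(\left(-5\right) 5 + 9\right)^{2} = \left(-25 + 9\right)^{2} = \left(-16\right)^{2} = 256$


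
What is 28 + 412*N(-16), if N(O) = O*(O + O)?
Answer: 210972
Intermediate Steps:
N(O) = 2*O**2 (N(O) = O*(2*O) = 2*O**2)
28 + 412*N(-16) = 28 + 412*(2*(-16)**2) = 28 + 412*(2*256) = 28 + 412*512 = 28 + 210944 = 210972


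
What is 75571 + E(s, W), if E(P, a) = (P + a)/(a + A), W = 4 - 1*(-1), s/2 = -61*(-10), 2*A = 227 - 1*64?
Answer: 13076233/173 ≈ 75585.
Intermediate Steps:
A = 163/2 (A = (227 - 1*64)/2 = (227 - 64)/2 = (½)*163 = 163/2 ≈ 81.500)
s = 1220 (s = 2*(-61*(-10)) = 2*610 = 1220)
W = 5 (W = 4 + 1 = 5)
E(P, a) = (P + a)/(163/2 + a) (E(P, a) = (P + a)/(a + 163/2) = (P + a)/(163/2 + a))
75571 + E(s, W) = 75571 + 2*(1220 + 5)/(163 + 2*5) = 75571 + 2*1225/(163 + 10) = 75571 + 2*1225/173 = 75571 + 2*(1/173)*1225 = 75571 + 2450/173 = 13076233/173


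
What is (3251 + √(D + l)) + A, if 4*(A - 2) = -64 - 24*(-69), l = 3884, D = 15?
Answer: 3651 + √3899 ≈ 3713.4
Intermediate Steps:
A = 400 (A = 2 + (-64 - 24*(-69))/4 = 2 + (-64 + 1656)/4 = 2 + (¼)*1592 = 2 + 398 = 400)
(3251 + √(D + l)) + A = (3251 + √(15 + 3884)) + 400 = (3251 + √3899) + 400 = 3651 + √3899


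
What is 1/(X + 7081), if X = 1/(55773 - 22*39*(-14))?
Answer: 67785/479985586 ≈ 0.00014122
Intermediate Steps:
X = 1/67785 (X = 1/(55773 - 858*(-14)) = 1/(55773 + 12012) = 1/67785 ≈ 1.4753e-5)
1/(X + 7081) = 1/(1/67785 + 7081) = 1/(479985586/67785) = 67785/479985586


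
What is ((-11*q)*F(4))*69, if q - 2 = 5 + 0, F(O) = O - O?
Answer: 0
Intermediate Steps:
F(O) = 0
q = 7 (q = 2 + (5 + 0) = 2 + 5 = 7)
((-11*q)*F(4))*69 = (-11*7*0)*69 = -77*0*69 = 0*69 = 0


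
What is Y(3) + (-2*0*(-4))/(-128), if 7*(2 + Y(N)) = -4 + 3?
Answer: -15/7 ≈ -2.1429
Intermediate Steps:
Y(N) = -15/7 (Y(N) = -2 + (-4 + 3)/7 = -2 + (1/7)*(-1) = -2 - 1/7 = -15/7)
Y(3) + (-2*0*(-4))/(-128) = -15/7 + (-2*0*(-4))/(-128) = -15/7 - 0*(-4) = -15/7 - 1/128*0 = -15/7 + 0 = -15/7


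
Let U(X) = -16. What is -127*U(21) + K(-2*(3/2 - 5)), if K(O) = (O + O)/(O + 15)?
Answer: 22359/11 ≈ 2032.6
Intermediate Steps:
K(O) = 2*O/(15 + O) (K(O) = (2*O)/(15 + O) = 2*O/(15 + O))
-127*U(21) + K(-2*(3/2 - 5)) = -127*(-16) + 2*(-2*(3/2 - 5))/(15 - 2*(3/2 - 5)) = 2032 + 2*(-2*(3*(½) - 5))/(15 - 2*(3*(½) - 5)) = 2032 + 2*(-2*(3/2 - 5))/(15 - 2*(3/2 - 5)) = 2032 + 2*(-2*(-7/2))/(15 - 2*(-7/2)) = 2032 + 2*7/(15 + 7) = 2032 + 2*7/22 = 2032 + 2*7*(1/22) = 2032 + 7/11 = 22359/11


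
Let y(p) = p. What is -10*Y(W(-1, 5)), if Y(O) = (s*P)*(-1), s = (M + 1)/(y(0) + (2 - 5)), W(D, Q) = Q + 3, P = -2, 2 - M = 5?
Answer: -40/3 ≈ -13.333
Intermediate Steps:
M = -3 (M = 2 - 1*5 = 2 - 5 = -3)
W(D, Q) = 3 + Q
s = ⅔ (s = (-3 + 1)/(0 + (2 - 5)) = -2/(0 - 3) = -2/(-3) = -2*(-⅓) = ⅔ ≈ 0.66667)
Y(O) = 4/3 (Y(O) = ((⅔)*(-2))*(-1) = -4/3*(-1) = 4/3)
-10*Y(W(-1, 5)) = -10*4/3 = -40/3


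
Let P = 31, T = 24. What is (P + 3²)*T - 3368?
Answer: -2408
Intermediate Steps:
(P + 3²)*T - 3368 = (31 + 3²)*24 - 3368 = (31 + 9)*24 - 3368 = 40*24 - 3368 = 960 - 3368 = -2408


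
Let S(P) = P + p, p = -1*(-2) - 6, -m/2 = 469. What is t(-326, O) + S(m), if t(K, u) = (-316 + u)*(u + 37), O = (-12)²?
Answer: -32074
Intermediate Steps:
m = -938 (m = -2*469 = -938)
p = -4 (p = 2 - 6 = -4)
O = 144
t(K, u) = (-316 + u)*(37 + u)
S(P) = -4 + P (S(P) = P - 4 = -4 + P)
t(-326, O) + S(m) = (-11692 + 144² - 279*144) + (-4 - 938) = (-11692 + 20736 - 40176) - 942 = -31132 - 942 = -32074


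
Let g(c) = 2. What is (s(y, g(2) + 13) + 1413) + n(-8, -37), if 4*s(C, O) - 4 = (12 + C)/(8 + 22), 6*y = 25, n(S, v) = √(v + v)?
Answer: 1018177/720 + I*√74 ≈ 1414.1 + 8.6023*I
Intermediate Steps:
n(S, v) = √2*√v (n(S, v) = √(2*v) = √2*√v)
y = 25/6 (y = (⅙)*25 = 25/6 ≈ 4.1667)
s(C, O) = 11/10 + C/120 (s(C, O) = 1 + ((12 + C)/(8 + 22))/4 = 1 + ((12 + C)/30)/4 = 1 + ((12 + C)*(1/30))/4 = 1 + (⅖ + C/30)/4 = 1 + (⅒ + C/120) = 11/10 + C/120)
(s(y, g(2) + 13) + 1413) + n(-8, -37) = ((11/10 + (1/120)*(25/6)) + 1413) + √2*√(-37) = ((11/10 + 5/144) + 1413) + √2*(I*√37) = (817/720 + 1413) + I*√74 = 1018177/720 + I*√74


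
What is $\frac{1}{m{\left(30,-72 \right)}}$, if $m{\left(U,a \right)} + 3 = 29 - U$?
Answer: $- \frac{1}{4} \approx -0.25$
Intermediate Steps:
$m{\left(U,a \right)} = 26 - U$ ($m{\left(U,a \right)} = -3 - \left(-29 + U\right) = 26 - U$)
$\frac{1}{m{\left(30,-72 \right)}} = \frac{1}{26 - 30} = \frac{1}{-4} = - \frac{1}{4}$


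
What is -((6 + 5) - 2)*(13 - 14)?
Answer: 9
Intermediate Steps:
-((6 + 5) - 2)*(13 - 14) = -(11 - 2)*(-1) = -9*(-1) = -1*(-9) = 9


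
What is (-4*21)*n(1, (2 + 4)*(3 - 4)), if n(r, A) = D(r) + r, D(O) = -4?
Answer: 252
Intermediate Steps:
n(r, A) = -4 + r
(-4*21)*n(1, (2 + 4)*(3 - 4)) = (-4*21)*(-4 + 1) = -84*(-3) = 252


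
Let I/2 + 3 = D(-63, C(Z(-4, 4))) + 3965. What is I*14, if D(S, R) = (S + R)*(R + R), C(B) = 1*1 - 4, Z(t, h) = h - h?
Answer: 122024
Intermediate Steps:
Z(t, h) = 0
C(B) = -3 (C(B) = 1 - 4 = -3)
D(S, R) = 2*R*(R + S) (D(S, R) = (R + S)*(2*R) = 2*R*(R + S))
I = 8716 (I = -6 + 2*(2*(-3)*(-3 - 63) + 3965) = -6 + 2*(2*(-3)*(-66) + 3965) = -6 + 2*(396 + 3965) = -6 + 2*4361 = -6 + 8722 = 8716)
I*14 = 8716*14 = 122024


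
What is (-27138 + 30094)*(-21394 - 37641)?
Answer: -174507460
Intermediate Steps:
(-27138 + 30094)*(-21394 - 37641) = 2956*(-59035) = -174507460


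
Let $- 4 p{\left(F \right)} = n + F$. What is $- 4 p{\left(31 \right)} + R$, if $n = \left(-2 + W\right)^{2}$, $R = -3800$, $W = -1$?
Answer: $-3760$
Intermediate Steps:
$n = 9$ ($n = \left(-2 - 1\right)^{2} = \left(-3\right)^{2} = 9$)
$p{\left(F \right)} = - \frac{9}{4} - \frac{F}{4}$ ($p{\left(F \right)} = - \frac{9 + F}{4} = - \frac{9}{4} - \frac{F}{4}$)
$- 4 p{\left(31 \right)} + R = - 4 \left(- \frac{9}{4} - \frac{31}{4}\right) - 3800 = \left(-4\right) \left(-10\right) - 3800 = 40 - 3800 = -3760$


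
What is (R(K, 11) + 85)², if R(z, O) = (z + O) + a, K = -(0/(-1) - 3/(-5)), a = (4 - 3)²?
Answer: 232324/25 ≈ 9293.0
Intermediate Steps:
a = 1 (a = 1² = 1)
K = -⅗ (K = -(0*(-1) - 3*(-⅕)) = -(0 + ⅗) = -1*⅗ = -⅗ ≈ -0.60000)
R(z, O) = 1 + O + z (R(z, O) = (z + O) + 1 = (O + z) + 1 = 1 + O + z)
(R(K, 11) + 85)² = ((1 + 11 - ⅗) + 85)² = (57/5 + 85)² = (482/5)² = 232324/25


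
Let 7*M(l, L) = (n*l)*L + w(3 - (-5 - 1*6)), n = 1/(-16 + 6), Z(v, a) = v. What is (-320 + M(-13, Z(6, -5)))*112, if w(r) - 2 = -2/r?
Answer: -1248992/35 ≈ -35686.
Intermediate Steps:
n = -1/10 (n = 1/(-10) = -1/10 ≈ -0.10000)
w(r) = 2 - 2/r
M(l, L) = 13/49 - L*l/70 (M(l, L) = ((-l/10)*L + (2 - 2/(3 - (-5 - 1*6))))/7 = (-L*l/10 + (2 - 2/(3 - (-5 - 6))))/7 = (-L*l/10 + (2 - 2/(3 - 1*(-11))))/7 = (-L*l/10 + (2 - 2/(3 + 11)))/7 = (-L*l/10 + (2 - 2/14))/7 = (-L*l/10 + (2 - 2*1/14))/7 = (-L*l/10 + (2 - 1/7))/7 = (-L*l/10 + 13/7)/7 = (13/7 - L*l/10)/7 = 13/49 - L*l/70)
(-320 + M(-13, Z(6, -5)))*112 = (-320 + (13/49 - 1/70*6*(-13)))*112 = (-320 + (13/49 + 39/35))*112 = (-320 + 338/245)*112 = -78062/245*112 = -1248992/35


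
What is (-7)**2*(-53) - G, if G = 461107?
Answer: -463704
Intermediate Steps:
(-7)**2*(-53) - G = (-7)**2*(-53) - 1*461107 = 49*(-53) - 461107 = -2597 - 461107 = -463704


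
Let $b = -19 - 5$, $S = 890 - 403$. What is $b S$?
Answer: $-11688$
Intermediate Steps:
$S = 487$
$b = -24$
$b S = \left(-24\right) 487 = -11688$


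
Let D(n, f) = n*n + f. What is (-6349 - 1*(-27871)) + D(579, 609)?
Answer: 357372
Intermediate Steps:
D(n, f) = f + n**2 (D(n, f) = n**2 + f = f + n**2)
(-6349 - 1*(-27871)) + D(579, 609) = (-6349 - 1*(-27871)) + (609 + 579**2) = (-6349 + 27871) + (609 + 335241) = 21522 + 335850 = 357372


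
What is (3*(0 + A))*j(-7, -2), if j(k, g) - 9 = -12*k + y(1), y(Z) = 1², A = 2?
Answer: 564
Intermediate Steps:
y(Z) = 1
j(k, g) = 10 - 12*k (j(k, g) = 9 + (-12*k + 1) = 9 + (1 - 12*k) = 10 - 12*k)
(3*(0 + A))*j(-7, -2) = (3*(0 + 2))*(10 - 12*(-7)) = (3*2)*(10 + 84) = 6*94 = 564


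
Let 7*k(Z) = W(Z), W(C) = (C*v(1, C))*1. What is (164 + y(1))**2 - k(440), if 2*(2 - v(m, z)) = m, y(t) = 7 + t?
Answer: 206428/7 ≈ 29490.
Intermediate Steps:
v(m, z) = 2 - m/2
W(C) = 3*C/2 (W(C) = (C*(2 - 1/2*1))*1 = (C*(2 - 1/2))*1 = (C*(3/2))*1 = (3*C/2)*1 = 3*C/2)
k(Z) = 3*Z/14 (k(Z) = (3*Z/2)/7 = 3*Z/14)
(164 + y(1))**2 - k(440) = (164 + (7 + 1))**2 - 3*440/14 = (164 + 8)**2 - 1*660/7 = 172**2 - 660/7 = 29584 - 660/7 = 206428/7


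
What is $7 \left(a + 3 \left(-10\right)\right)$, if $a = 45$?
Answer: $105$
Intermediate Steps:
$7 \left(a + 3 \left(-10\right)\right) = 7 \left(45 + 3 \left(-10\right)\right) = 7 \left(45 - 30\right) = 7 \cdot 15 = 105$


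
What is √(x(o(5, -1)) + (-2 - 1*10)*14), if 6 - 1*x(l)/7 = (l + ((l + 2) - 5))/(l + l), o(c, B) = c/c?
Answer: 7*I*√10/2 ≈ 11.068*I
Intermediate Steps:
o(c, B) = 1
x(l) = 42 - 7*(-3 + 2*l)/(2*l) (x(l) = 42 - 7*(l + ((l + 2) - 5))/(l + l) = 42 - 7*(l + ((2 + l) - 5))/(2*l) = 42 - 7*(l + (-3 + l))*1/(2*l) = 42 - 7*(-3 + 2*l)*1/(2*l) = 42 - 7*(-3 + 2*l)/(2*l))
√(x(o(5, -1)) + (-2 - 1*10)*14) = √((35 + (21/2)/1) + (-2 - 1*10)*14) = √((35 + (21/2)*1) + (-2 - 10)*14) = √((35 + 21/2) - 12*14) = √(91/2 - 168) = √(-245/2) = 7*I*√10/2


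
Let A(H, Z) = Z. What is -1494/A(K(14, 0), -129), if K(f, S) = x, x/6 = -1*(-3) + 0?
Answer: 498/43 ≈ 11.581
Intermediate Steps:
x = 18 (x = 6*(-1*(-3) + 0) = 6*(3 + 0) = 6*3 = 18)
K(f, S) = 18
-1494/A(K(14, 0), -129) = -1494/(-129) = -1494*(-1/129) = 498/43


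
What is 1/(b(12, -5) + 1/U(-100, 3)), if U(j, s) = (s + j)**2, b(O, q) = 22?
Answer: 9409/206999 ≈ 0.045454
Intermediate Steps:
U(j, s) = (j + s)**2
1/(b(12, -5) + 1/U(-100, 3)) = 1/(22 + 1/((-100 + 3)**2)) = 1/(22 + 1/((-97)**2)) = 1/(22 + 1/9409) = 1/(206999/9409) = 9409/206999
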